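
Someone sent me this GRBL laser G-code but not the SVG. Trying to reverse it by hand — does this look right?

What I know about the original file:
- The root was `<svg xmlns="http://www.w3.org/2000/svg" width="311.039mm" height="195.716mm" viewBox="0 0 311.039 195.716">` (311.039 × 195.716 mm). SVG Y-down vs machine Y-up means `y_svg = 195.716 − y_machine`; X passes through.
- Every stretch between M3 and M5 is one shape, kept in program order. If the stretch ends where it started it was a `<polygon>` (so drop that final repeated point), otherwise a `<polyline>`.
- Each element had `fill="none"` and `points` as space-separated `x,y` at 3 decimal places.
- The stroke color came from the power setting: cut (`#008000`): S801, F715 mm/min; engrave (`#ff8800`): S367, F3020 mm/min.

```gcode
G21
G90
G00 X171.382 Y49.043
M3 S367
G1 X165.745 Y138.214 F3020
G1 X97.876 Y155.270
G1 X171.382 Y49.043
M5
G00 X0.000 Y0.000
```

<svg xmlns="http://www.w3.org/2000/svg" width="311.039mm" height="195.716mm" viewBox="0 0 311.039 195.716">
  <polygon points="171.382,146.673 165.745,57.502 97.876,40.446" fill="none" stroke="#ff8800"/>
</svg>

Machine Y-up, SVG Y-down with viewBox height 195.716, so y_svg = 195.716 − y_machine; X carries over. Every run uses S367, so all elements get stroke `#ff8800` (engrave).

Run 1: The run returns to its start, so emit a `<polygon>` with points (Y-flipped): 171.382,146.673 165.745,57.502 97.876,40.446.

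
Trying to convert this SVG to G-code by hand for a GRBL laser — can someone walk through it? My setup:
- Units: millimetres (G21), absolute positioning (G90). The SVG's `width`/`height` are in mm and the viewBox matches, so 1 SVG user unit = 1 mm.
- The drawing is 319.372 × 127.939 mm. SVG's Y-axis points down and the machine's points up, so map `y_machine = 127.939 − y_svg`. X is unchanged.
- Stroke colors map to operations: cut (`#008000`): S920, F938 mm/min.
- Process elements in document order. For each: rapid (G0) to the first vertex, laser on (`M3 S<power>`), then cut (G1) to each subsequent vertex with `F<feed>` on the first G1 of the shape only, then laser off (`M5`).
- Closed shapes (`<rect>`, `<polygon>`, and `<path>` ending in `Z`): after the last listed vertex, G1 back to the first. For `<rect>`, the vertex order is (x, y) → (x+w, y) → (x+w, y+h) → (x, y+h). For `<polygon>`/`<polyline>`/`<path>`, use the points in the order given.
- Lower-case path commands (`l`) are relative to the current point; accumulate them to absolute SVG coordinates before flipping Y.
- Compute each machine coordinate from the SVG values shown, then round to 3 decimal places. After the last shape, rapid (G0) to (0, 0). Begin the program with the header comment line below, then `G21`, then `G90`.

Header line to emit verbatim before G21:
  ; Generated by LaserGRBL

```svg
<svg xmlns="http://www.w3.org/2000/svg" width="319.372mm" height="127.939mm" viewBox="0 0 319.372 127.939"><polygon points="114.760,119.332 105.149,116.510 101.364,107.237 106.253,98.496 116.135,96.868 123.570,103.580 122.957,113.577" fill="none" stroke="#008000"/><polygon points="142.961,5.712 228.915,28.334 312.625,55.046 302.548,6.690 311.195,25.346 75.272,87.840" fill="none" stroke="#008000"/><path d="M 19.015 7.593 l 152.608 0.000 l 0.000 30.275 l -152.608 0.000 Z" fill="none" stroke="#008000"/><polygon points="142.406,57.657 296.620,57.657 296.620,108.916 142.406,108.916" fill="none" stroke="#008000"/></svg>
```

; Generated by LaserGRBL
G21
G90
G0 X114.760 Y8.607
M3 S920
G1 X105.149 Y11.429 F938
G1 X101.364 Y20.702
G1 X106.253 Y29.443
G1 X116.135 Y31.071
G1 X123.570 Y24.359
G1 X122.957 Y14.362
G1 X114.760 Y8.607
M5
G0 X142.961 Y122.227
M3 S920
G1 X228.915 Y99.605 F938
G1 X312.625 Y72.893
G1 X302.548 Y121.249
G1 X311.195 Y102.593
G1 X75.272 Y40.099
G1 X142.961 Y122.227
M5
G0 X19.015 Y120.346
M3 S920
G1 X171.623 Y120.346 F938
G1 X171.623 Y90.071
G1 X19.015 Y90.071
G1 X19.015 Y120.346
M5
G0 X142.406 Y70.282
M3 S920
G1 X296.620 Y70.282 F938
G1 X296.620 Y19.023
G1 X142.406 Y19.023
G1 X142.406 Y70.282
M5
G0 X0.000 Y0.000

1 u = 1 mm; y_m = 127.939 − y.

[1] `<polygon>` regular polygon, #008000→cut S920 F938: (114.760,8.607) → (105.149,11.429) → (101.364,20.702) → (106.253,29.443) → (116.135,31.071) → (123.570,24.359) → (122.957,14.362) → (114.760,8.607) (closed)

[2] `<polygon>` closed polygon, #008000→cut S920 F938: (142.961,122.227) → (228.915,99.605) → (312.625,72.893) → (302.548,121.249) → (311.195,102.593) → (75.272,40.099) → (142.961,122.227) (closed)

[3] `<path>` rectangle, #008000→cut S920 F938: (19.015,120.346) → (171.623,120.346) → (171.623,90.071) → (19.015,90.071) → (19.015,120.346) (closed)

[4] `<polygon>` rectangle, #008000→cut S920 F938: (142.406,70.282) → (296.620,70.282) → (296.620,19.023) → (142.406,19.023) → (142.406,70.282) (closed)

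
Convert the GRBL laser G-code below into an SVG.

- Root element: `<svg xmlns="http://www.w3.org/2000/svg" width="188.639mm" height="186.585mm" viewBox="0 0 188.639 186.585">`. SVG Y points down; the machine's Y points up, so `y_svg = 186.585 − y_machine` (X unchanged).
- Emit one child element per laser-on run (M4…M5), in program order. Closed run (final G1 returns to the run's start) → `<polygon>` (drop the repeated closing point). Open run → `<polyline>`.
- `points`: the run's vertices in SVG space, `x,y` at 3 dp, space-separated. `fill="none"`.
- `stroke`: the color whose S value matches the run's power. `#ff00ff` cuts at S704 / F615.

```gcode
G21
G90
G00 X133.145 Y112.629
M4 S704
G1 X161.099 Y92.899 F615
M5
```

Machine Y-up, SVG Y-down with viewBox height 186.585, so y_svg = 186.585 − y_machine; X carries over. Every run uses S704, so all elements get stroke `#ff00ff` (cut).

Run 1: The run is open, so emit a `<polyline>` with points (Y-flipped): 133.145,73.956 161.099,93.686.

<svg xmlns="http://www.w3.org/2000/svg" width="188.639mm" height="186.585mm" viewBox="0 0 188.639 186.585">
  <polyline points="133.145,73.956 161.099,93.686" fill="none" stroke="#ff00ff"/>
</svg>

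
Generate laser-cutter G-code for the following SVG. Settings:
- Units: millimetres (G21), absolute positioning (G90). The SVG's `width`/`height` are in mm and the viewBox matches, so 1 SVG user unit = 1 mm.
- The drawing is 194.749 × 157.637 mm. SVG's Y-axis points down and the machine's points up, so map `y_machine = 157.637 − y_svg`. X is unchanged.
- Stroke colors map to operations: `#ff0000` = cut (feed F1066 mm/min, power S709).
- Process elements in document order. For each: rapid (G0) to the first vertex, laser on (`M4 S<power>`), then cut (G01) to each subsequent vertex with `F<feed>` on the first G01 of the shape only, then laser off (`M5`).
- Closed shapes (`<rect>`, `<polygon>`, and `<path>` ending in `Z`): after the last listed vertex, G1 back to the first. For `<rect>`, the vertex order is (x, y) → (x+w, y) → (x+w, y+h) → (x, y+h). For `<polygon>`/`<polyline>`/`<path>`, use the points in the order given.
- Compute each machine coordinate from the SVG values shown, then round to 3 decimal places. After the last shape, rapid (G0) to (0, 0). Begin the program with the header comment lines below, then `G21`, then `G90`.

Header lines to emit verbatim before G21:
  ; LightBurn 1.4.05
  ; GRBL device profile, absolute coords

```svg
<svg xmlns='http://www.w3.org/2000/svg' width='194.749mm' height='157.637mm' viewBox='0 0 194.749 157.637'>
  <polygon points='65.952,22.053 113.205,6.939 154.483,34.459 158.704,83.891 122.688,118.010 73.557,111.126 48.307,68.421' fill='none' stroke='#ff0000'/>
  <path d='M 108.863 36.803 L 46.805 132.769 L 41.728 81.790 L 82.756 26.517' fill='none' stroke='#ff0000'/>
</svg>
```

Since the viewBox matches the mm dimensions, user units are millimetres directly. The only transform is the Y-flip y_m = 157.637 − y_svg.

Shape 1 is a regular polygon drawn with `<polygon>`. Its stroke #ff0000 means cut at S709, F1066. After flipping Y the toolpath is (65.952,135.584) → (113.205,150.698) → (154.483,123.178) → (158.704,73.746) → (122.688,39.627) → (73.557,46.511) → (48.307,89.216) → (65.952,135.584), returning to the start.

Shape 2 is a open polyline drawn with `<path>`. Its stroke #ff0000 means cut at S709, F1066. After flipping Y the toolpath is (108.863,120.834) → (46.805,24.868) → (41.728,75.847) → (82.756,131.120).

; LightBurn 1.4.05
; GRBL device profile, absolute coords
G21
G90
G0 X65.952 Y135.584
M4 S709
G01 X113.205 Y150.698 F1066
G01 X154.483 Y123.178
G01 X158.704 Y73.746
G01 X122.688 Y39.627
G01 X73.557 Y46.511
G01 X48.307 Y89.216
G01 X65.952 Y135.584
M5
G0 X108.863 Y120.834
M4 S709
G01 X46.805 Y24.868 F1066
G01 X41.728 Y75.847
G01 X82.756 Y131.120
M5
G0 X0.000 Y0.000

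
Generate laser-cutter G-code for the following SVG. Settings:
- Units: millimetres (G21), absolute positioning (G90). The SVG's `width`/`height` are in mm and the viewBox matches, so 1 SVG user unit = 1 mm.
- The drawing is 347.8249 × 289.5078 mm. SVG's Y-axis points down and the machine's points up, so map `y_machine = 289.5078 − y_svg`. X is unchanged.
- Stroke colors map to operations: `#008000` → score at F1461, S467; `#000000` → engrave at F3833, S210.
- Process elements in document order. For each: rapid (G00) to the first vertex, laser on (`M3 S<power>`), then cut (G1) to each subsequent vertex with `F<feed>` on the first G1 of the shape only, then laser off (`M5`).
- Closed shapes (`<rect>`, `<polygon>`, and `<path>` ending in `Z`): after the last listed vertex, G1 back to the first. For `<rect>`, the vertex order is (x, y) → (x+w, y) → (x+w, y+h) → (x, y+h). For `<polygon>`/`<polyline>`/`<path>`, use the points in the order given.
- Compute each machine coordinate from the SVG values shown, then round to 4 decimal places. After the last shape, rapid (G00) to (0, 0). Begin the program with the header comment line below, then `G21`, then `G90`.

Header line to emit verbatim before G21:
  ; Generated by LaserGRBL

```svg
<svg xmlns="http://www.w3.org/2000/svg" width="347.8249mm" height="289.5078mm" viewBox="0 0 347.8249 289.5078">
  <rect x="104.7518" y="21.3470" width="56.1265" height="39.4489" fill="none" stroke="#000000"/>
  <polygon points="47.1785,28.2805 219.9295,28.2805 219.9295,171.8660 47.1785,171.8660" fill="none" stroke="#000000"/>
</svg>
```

; Generated by LaserGRBL
G21
G90
G00 X104.7518 Y268.1608
M3 S210
G1 X160.8783 Y268.1608 F3833
G1 X160.8783 Y228.7119
G1 X104.7518 Y228.7119
G1 X104.7518 Y268.1608
M5
G00 X47.1785 Y261.2273
M3 S210
G1 X219.9295 Y261.2273 F3833
G1 X219.9295 Y117.6418
G1 X47.1785 Y117.6418
G1 X47.1785 Y261.2273
M5
G00 X0.0000 Y0.0000

Since the viewBox matches the mm dimensions, user units are millimetres directly. The only transform is the Y-flip y_m = 289.5078 − y_svg.

Shape 1 is a rectangle drawn with `<rect>`. Its stroke #000000 means engrave at S210, F3833. After flipping Y the toolpath is (104.7518,268.1608) → (160.8783,268.1608) → (160.8783,228.7119) → (104.7518,228.7119) → (104.7518,268.1608), returning to the start.

Shape 2 is a rectangle drawn with `<polygon>`. Its stroke #000000 means engrave at S210, F3833. After flipping Y the toolpath is (47.1785,261.2273) → (219.9295,261.2273) → (219.9295,117.6418) → (47.1785,117.6418) → (47.1785,261.2273), returning to the start.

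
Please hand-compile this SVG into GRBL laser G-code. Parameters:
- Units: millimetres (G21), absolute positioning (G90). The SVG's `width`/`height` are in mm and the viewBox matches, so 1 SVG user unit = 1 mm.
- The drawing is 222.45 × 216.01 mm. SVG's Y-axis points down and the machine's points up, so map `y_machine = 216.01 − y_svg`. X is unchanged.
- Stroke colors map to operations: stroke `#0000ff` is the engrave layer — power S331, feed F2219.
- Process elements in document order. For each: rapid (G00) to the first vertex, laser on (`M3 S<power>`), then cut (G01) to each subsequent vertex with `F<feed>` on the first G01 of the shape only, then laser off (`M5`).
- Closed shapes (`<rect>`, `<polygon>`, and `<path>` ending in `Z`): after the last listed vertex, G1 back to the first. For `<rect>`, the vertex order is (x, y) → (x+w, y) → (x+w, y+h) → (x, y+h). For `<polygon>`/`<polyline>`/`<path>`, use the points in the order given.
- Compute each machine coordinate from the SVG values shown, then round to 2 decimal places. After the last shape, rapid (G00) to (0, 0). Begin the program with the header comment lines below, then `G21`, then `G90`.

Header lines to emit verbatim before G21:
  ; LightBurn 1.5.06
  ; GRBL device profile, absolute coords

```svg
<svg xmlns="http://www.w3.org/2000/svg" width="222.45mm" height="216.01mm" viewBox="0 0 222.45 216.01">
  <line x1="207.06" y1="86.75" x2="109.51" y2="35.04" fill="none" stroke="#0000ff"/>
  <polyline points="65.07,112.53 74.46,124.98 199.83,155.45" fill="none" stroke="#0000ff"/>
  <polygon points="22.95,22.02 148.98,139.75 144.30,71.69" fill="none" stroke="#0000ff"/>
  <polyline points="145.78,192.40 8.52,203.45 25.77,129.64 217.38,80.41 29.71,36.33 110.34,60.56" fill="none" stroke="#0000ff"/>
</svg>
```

; LightBurn 1.5.06
; GRBL device profile, absolute coords
G21
G90
G00 X207.06 Y129.26
M3 S331
G01 X109.51 Y180.97 F2219
M5
G00 X65.07 Y103.48
M3 S331
G01 X74.46 Y91.03 F2219
G01 X199.83 Y60.56
M5
G00 X22.95 Y193.99
M3 S331
G01 X148.98 Y76.26 F2219
G01 X144.30 Y144.32
G01 X22.95 Y193.99
M5
G00 X145.78 Y23.61
M3 S331
G01 X8.52 Y12.56 F2219
G01 X25.77 Y86.37
G01 X217.38 Y135.60
G01 X29.71 Y179.68
G01 X110.34 Y155.45
M5
G00 X0.00 Y0.00

Since the viewBox matches the mm dimensions, user units are millimetres directly. The only transform is the Y-flip y_m = 216.01 − y_svg.

Shape 1 is a line segment drawn with `<line>`. Its stroke #0000ff means engrave at S331, F2219. After flipping Y the toolpath is (207.06,129.26) → (109.51,180.97).

Shape 2 is a open polyline drawn with `<polyline>`. Its stroke #0000ff means engrave at S331, F2219. After flipping Y the toolpath is (65.07,103.48) → (74.46,91.03) → (199.83,60.56).

Shape 3 is a closed polygon drawn with `<polygon>`. Its stroke #0000ff means engrave at S331, F2219. After flipping Y the toolpath is (22.95,193.99) → (148.98,76.26) → (144.30,144.32) → (22.95,193.99), returning to the start.

Shape 4 is a open polyline drawn with `<polyline>`. Its stroke #0000ff means engrave at S331, F2219. After flipping Y the toolpath is (145.78,23.61) → (8.52,12.56) → (25.77,86.37) → (217.38,135.60) → (29.71,179.68) → (110.34,155.45).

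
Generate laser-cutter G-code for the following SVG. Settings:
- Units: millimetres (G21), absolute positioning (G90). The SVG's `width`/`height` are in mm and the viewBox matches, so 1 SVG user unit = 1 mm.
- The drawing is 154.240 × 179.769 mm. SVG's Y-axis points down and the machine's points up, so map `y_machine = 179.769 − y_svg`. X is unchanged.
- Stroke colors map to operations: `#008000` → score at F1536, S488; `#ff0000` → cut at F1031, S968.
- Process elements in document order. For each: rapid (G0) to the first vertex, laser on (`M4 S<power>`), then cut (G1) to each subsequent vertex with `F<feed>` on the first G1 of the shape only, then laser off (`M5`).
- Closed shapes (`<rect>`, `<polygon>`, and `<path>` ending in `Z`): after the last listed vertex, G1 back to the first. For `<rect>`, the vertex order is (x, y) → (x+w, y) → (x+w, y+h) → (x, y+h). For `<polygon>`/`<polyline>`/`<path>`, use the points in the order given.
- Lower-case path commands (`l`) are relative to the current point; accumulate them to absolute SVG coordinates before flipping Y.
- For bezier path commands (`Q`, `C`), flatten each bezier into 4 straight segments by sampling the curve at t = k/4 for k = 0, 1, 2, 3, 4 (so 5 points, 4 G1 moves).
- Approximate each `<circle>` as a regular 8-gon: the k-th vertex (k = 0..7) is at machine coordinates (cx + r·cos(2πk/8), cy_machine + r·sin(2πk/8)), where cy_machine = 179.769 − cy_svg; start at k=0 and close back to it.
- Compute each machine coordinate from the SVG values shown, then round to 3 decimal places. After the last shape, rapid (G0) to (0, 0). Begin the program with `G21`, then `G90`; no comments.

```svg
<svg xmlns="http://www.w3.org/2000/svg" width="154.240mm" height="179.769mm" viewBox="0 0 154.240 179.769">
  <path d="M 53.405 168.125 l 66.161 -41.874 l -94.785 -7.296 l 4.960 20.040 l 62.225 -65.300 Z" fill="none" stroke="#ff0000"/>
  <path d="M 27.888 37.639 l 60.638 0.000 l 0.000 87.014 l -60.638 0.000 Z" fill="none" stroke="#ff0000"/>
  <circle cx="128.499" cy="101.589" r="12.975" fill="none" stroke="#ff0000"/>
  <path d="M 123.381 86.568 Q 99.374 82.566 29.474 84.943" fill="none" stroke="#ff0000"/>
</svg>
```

1 u = 1 mm; y_m = 179.769 − y.

[1] `<path>` closed polygon, #ff0000→cut S968 F1031: (53.405,11.644) → (119.566,53.518) → (24.781,60.814) → (29.741,40.774) → (91.966,106.074) → (53.405,11.644) (closed)

[2] `<path>` rectangle, #ff0000→cut S968 F1031: (27.888,142.130) → (88.526,142.130) → (88.526,55.116) → (27.888,55.116) → (27.888,142.130) (closed)

[3] `<circle>` circle, #ff0000→cut S968 F1031: (141.474,78.180) → (137.674,87.355) → (128.499,91.155) → (119.324,87.355) → (115.524,78.180) → (119.324,69.005) → (128.499,65.205) → (137.674,69.005) → (141.474,78.180) (closed)

[4] `<path>` quadratic bezier, #ff0000→cut S968 F1031: (123.381,93.201) → (108.509,94.803) → (87.901,95.608) → (61.556,95.616) → (29.474,94.826)

G21
G90
G0 X53.405 Y11.644
M4 S968
G1 X119.566 Y53.518 F1031
G1 X24.781 Y60.814
G1 X29.741 Y40.774
G1 X91.966 Y106.074
G1 X53.405 Y11.644
M5
G0 X27.888 Y142.130
M4 S968
G1 X88.526 Y142.130 F1031
G1 X88.526 Y55.116
G1 X27.888 Y55.116
G1 X27.888 Y142.130
M5
G0 X141.474 Y78.180
M4 S968
G1 X137.674 Y87.355 F1031
G1 X128.499 Y91.155
G1 X119.324 Y87.355
G1 X115.524 Y78.180
G1 X119.324 Y69.005
G1 X128.499 Y65.205
G1 X137.674 Y69.005
G1 X141.474 Y78.180
M5
G0 X123.381 Y93.201
M4 S968
G1 X108.509 Y94.803 F1031
G1 X87.901 Y95.608
G1 X61.556 Y95.616
G1 X29.474 Y94.826
M5
G0 X0.000 Y0.000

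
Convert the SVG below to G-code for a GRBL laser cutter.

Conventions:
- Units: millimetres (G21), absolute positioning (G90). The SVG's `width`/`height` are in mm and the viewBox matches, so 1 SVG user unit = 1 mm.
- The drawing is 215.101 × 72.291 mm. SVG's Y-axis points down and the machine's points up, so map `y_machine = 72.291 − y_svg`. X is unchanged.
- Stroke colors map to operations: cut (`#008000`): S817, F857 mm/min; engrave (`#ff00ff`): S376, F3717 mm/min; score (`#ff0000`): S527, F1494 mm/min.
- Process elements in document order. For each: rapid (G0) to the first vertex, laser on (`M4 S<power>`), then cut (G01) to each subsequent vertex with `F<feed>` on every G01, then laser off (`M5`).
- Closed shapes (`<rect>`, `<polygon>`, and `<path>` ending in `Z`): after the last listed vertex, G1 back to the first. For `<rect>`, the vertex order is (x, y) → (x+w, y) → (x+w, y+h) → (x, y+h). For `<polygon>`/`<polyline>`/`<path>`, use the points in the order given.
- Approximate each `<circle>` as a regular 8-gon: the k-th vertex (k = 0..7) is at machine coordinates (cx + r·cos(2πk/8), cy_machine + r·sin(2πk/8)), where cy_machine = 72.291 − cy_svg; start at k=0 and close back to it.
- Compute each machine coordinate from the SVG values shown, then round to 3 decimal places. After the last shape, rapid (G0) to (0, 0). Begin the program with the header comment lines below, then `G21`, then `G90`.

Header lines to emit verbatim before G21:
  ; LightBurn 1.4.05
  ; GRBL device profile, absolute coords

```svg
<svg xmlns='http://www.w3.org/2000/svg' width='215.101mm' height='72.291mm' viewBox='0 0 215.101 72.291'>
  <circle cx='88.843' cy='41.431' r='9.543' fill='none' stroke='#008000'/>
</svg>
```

1 u = 1 mm; y_m = 72.291 − y.

[1] `<circle>` circle, #008000→cut S817 F857: (98.386,30.860) → (95.591,37.608) → (88.843,40.403) → (82.095,37.608) → (79.300,30.860) → (82.095,24.112) → (88.843,21.317) → (95.591,24.112) → (98.386,30.860) (closed)

; LightBurn 1.4.05
; GRBL device profile, absolute coords
G21
G90
G0 X98.386 Y30.860
M4 S817
G01 X95.591 Y37.608 F857
G01 X88.843 Y40.403 F857
G01 X82.095 Y37.608 F857
G01 X79.300 Y30.860 F857
G01 X82.095 Y24.112 F857
G01 X88.843 Y21.317 F857
G01 X95.591 Y24.112 F857
G01 X98.386 Y30.860 F857
M5
G0 X0.000 Y0.000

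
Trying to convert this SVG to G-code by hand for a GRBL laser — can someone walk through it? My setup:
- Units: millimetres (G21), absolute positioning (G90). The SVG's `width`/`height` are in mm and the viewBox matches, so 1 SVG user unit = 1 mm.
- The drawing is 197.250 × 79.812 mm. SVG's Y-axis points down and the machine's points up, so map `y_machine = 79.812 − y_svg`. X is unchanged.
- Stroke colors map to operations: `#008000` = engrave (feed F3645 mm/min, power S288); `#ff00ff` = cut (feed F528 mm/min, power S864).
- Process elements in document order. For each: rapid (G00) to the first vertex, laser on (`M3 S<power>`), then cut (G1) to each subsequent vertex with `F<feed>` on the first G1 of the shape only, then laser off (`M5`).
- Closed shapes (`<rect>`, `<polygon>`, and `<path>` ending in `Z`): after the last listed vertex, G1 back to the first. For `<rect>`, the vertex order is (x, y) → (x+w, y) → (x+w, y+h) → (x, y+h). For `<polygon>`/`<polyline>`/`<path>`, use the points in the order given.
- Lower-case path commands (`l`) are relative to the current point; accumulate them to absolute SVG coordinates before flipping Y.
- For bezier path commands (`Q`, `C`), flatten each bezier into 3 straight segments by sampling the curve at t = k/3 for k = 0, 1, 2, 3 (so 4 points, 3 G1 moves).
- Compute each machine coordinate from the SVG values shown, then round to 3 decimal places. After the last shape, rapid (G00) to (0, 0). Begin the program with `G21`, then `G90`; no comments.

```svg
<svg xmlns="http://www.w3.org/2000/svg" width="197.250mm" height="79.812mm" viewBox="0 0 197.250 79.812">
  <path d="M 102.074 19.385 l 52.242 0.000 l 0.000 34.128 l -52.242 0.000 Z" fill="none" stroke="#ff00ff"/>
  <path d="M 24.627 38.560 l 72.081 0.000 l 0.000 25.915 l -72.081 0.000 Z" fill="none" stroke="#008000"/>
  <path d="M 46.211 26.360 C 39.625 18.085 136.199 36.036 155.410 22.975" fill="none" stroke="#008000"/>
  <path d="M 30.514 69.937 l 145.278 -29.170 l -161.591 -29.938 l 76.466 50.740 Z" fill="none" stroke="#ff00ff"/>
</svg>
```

Since the viewBox matches the mm dimensions, user units are millimetres directly. The only transform is the Y-flip y_m = 79.812 − y_svg.

Shape 1 is a rectangle drawn with `<path>`. Its stroke #ff00ff means cut at S864, F528. After flipping Y the toolpath is (102.074,60.427) → (154.316,60.427) → (154.316,26.299) → (102.074,26.299) → (102.074,60.427), returning to the start.

Shape 2 is a rectangle drawn with `<path>`. Its stroke #008000 means engrave at S288, F3645. After flipping Y the toolpath is (24.627,41.252) → (96.708,41.252) → (96.708,15.337) → (24.627,15.337) → (24.627,41.252), returning to the start.

Shape 3 is a cubic bezier drawn with `<path>`. Its stroke #008000 means engrave at S288, F3645. After flipping Y the toolpath is (46.211,53.452) → (67.326,55.105) → (117.097,51.993) → (155.410,56.837).

Shape 4 is a closed polygon drawn with `<path>`. Its stroke #ff00ff means cut at S864, F528. After flipping Y the toolpath is (30.514,9.875) → (175.792,39.045) → (14.201,68.983) → (90.667,18.243) → (30.514,9.875), returning to the start.

G21
G90
G00 X102.074 Y60.427
M3 S864
G1 X154.316 Y60.427 F528
G1 X154.316 Y26.299
G1 X102.074 Y26.299
G1 X102.074 Y60.427
M5
G00 X24.627 Y41.252
M3 S288
G1 X96.708 Y41.252 F3645
G1 X96.708 Y15.337
G1 X24.627 Y15.337
G1 X24.627 Y41.252
M5
G00 X46.211 Y53.452
M3 S288
G1 X67.326 Y55.105 F3645
G1 X117.097 Y51.993
G1 X155.410 Y56.837
M5
G00 X30.514 Y9.875
M3 S864
G1 X175.792 Y39.045 F528
G1 X14.201 Y68.983
G1 X90.667 Y18.243
G1 X30.514 Y9.875
M5
G00 X0.000 Y0.000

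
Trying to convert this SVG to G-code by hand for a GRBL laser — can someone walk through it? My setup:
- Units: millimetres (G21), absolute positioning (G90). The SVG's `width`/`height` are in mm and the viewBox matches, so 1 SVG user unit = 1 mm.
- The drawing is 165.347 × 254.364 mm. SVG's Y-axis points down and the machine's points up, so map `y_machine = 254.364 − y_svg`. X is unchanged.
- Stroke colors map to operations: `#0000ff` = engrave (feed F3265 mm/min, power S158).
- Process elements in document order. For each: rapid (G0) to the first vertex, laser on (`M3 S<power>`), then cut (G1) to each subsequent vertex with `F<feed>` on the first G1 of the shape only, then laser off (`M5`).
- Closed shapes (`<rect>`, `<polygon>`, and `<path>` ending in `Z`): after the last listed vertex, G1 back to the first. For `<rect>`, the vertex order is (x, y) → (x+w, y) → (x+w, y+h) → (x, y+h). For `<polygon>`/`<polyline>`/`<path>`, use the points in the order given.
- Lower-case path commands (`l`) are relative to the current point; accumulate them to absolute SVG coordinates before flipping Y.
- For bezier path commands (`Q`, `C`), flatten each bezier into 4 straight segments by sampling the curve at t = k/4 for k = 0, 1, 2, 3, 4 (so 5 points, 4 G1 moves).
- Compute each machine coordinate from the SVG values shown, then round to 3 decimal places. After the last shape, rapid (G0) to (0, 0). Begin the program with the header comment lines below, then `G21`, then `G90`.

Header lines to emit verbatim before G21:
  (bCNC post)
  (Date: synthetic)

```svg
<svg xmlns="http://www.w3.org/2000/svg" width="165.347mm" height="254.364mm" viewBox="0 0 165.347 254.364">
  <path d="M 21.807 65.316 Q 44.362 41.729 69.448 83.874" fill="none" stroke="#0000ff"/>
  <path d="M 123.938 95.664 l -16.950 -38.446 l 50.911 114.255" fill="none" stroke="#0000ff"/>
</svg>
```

viewBox `0 0 165.347 254.364` with mm width/height → 1 unit = 1 mm. Flip: y_m = 254.364 − y_svg.

**Shape 1** — `<path>` quadratic bezier, stroke `#0000ff` → engrave (S158, F3265). Control points (SVG): P0=(21.807,65.316), P1=(44.362,41.729), P2=(69.448,83.874); sampled at t=k/4. Machine vertices: (21.807,189.048) → (33.243,196.733) → (44.995,196.202) → (57.063,187.454) → (69.448,170.490). Open path.

**Shape 2** — `<path>` open polyline, stroke `#0000ff` → engrave (S158, F3265). Machine vertices: (123.938,158.700) → (106.988,197.146) → (157.899,82.891). Open path.

(bCNC post)
(Date: synthetic)
G21
G90
G0 X21.807 Y189.048
M3 S158
G1 X33.243 Y196.733 F3265
G1 X44.995 Y196.202
G1 X57.063 Y187.454
G1 X69.448 Y170.490
M5
G0 X123.938 Y158.700
M3 S158
G1 X106.988 Y197.146 F3265
G1 X157.899 Y82.891
M5
G0 X0.000 Y0.000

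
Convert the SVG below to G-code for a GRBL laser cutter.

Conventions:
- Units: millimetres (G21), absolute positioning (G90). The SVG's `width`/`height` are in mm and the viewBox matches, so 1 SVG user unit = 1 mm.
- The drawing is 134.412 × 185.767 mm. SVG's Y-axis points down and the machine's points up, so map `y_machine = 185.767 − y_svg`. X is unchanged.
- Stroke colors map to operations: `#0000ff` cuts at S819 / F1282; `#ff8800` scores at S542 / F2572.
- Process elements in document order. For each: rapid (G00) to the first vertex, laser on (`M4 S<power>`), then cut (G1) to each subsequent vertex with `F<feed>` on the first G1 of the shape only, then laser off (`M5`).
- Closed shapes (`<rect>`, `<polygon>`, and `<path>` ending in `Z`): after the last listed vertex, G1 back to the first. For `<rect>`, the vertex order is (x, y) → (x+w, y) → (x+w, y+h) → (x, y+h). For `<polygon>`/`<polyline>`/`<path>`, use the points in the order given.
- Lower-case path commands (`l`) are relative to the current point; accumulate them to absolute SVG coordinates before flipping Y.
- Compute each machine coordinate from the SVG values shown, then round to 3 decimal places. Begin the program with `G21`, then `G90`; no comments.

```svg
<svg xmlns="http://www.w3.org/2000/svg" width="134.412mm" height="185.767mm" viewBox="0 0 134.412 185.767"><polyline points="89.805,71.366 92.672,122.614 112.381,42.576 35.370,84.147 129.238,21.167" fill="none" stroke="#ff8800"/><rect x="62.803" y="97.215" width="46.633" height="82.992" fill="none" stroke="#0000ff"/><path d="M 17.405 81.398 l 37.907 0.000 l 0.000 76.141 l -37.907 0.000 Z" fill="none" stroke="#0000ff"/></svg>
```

G21
G90
G00 X89.805 Y114.401
M4 S542
G1 X92.672 Y63.153 F2572
G1 X112.381 Y143.191
G1 X35.370 Y101.620
G1 X129.238 Y164.600
M5
G00 X62.803 Y88.552
M4 S819
G1 X109.436 Y88.552 F1282
G1 X109.436 Y5.560
G1 X62.803 Y5.560
G1 X62.803 Y88.552
M5
G00 X17.405 Y104.369
M4 S819
G1 X55.312 Y104.369 F1282
G1 X55.312 Y28.228
G1 X17.405 Y28.228
G1 X17.405 Y104.369
M5

Since the viewBox matches the mm dimensions, user units are millimetres directly. The only transform is the Y-flip y_m = 185.767 − y_svg.

Shape 1 is a open polyline drawn with `<polyline>`. Its stroke #ff8800 means score at S542, F2572. After flipping Y the toolpath is (89.805,114.401) → (92.672,63.153) → (112.381,143.191) → (35.370,101.620) → (129.238,164.600).

Shape 2 is a rectangle drawn with `<rect>`. Its stroke #0000ff means cut at S819, F1282. After flipping Y the toolpath is (62.803,88.552) → (109.436,88.552) → (109.436,5.560) → (62.803,5.560) → (62.803,88.552), returning to the start.

Shape 3 is a rectangle drawn with `<path>`. Its stroke #0000ff means cut at S819, F1282. After flipping Y the toolpath is (17.405,104.369) → (55.312,104.369) → (55.312,28.228) → (17.405,28.228) → (17.405,104.369), returning to the start.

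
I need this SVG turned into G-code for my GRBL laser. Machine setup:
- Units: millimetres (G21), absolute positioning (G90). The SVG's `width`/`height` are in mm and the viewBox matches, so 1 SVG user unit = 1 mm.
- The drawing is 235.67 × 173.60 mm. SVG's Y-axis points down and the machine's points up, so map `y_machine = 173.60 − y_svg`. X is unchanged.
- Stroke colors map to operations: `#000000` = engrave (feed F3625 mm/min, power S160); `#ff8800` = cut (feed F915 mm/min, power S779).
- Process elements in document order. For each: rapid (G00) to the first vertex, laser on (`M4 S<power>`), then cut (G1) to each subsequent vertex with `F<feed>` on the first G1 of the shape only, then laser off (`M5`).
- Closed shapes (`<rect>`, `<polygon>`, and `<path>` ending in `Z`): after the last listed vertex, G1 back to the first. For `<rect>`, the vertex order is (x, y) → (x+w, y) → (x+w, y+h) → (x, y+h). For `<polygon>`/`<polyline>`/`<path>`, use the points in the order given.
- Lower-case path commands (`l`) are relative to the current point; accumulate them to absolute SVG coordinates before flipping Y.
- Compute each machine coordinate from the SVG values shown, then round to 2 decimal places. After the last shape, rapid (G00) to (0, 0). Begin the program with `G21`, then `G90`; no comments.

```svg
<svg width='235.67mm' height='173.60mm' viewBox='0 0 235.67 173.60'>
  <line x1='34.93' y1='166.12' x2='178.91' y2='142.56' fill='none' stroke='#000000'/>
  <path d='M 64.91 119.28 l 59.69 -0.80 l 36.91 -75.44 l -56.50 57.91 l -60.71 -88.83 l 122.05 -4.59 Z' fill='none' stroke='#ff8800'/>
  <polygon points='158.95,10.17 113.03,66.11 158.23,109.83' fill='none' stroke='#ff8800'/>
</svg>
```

G21
G90
G00 X34.93 Y7.48
M4 S160
G1 X178.91 Y31.04 F3625
M5
G00 X64.91 Y54.32
M4 S779
G1 X124.60 Y55.12 F915
G1 X161.51 Y130.56
G1 X105.01 Y72.65
G1 X44.30 Y161.48
G1 X166.35 Y166.07
G1 X64.91 Y54.32
M5
G00 X158.95 Y163.43
M4 S779
G1 X113.03 Y107.49 F915
G1 X158.23 Y63.77
G1 X158.95 Y163.43
M5
G00 X0.00 Y0.00

1 u = 1 mm; y_m = 173.60 − y.

[1] `<line>` line segment, #000000→engrave S160 F3625: (34.93,7.48) → (178.91,31.04)

[2] `<path>` closed polygon, #ff8800→cut S779 F915: (64.91,54.32) → (124.60,55.12) → (161.51,130.56) → (105.01,72.65) → (44.30,161.48) → (166.35,166.07) → (64.91,54.32) (closed)

[3] `<polygon>` closed polygon, #ff8800→cut S779 F915: (158.95,163.43) → (113.03,107.49) → (158.23,63.77) → (158.95,163.43) (closed)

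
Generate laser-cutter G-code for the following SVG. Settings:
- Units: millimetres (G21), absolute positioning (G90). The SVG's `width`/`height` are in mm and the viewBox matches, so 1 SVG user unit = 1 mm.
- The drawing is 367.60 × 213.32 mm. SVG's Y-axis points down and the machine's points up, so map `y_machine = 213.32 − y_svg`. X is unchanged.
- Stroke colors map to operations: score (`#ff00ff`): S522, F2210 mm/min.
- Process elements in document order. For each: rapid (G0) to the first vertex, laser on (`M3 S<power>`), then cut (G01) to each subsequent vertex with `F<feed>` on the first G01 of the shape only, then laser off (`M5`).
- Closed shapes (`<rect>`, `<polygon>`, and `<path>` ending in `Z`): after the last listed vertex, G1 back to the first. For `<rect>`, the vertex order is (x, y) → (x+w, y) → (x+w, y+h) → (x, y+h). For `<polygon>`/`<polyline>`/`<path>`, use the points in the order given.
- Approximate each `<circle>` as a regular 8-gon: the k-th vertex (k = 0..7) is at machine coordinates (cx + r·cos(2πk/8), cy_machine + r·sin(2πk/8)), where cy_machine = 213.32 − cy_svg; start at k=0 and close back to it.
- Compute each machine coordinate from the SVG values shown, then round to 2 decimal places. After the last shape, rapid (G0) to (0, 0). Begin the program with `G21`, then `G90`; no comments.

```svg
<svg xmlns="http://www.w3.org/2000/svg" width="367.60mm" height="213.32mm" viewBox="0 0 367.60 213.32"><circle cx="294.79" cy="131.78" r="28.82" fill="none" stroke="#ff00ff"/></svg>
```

G21
G90
G0 X323.61 Y81.54
M3 S522
G01 X315.17 Y101.92 F2210
G01 X294.79 Y110.36
G01 X274.41 Y101.92
G01 X265.97 Y81.54
G01 X274.41 Y61.16
G01 X294.79 Y52.72
G01 X315.17 Y61.16
G01 X323.61 Y81.54
M5
G0 X0.00 Y0.00

Since the viewBox matches the mm dimensions, user units are millimetres directly. The only transform is the Y-flip y_m = 213.32 − y_svg.

Shape 1 is a circle drawn with `<circle>`. Its stroke #ff00ff means score at S522, F2210. After flipping Y the toolpath is (323.61,81.54) → (315.17,101.92) → (294.79,110.36) → (274.41,101.92) → (265.97,81.54) → (274.41,61.16) → (294.79,52.72) → (315.17,61.16) → (323.61,81.54), returning to the start.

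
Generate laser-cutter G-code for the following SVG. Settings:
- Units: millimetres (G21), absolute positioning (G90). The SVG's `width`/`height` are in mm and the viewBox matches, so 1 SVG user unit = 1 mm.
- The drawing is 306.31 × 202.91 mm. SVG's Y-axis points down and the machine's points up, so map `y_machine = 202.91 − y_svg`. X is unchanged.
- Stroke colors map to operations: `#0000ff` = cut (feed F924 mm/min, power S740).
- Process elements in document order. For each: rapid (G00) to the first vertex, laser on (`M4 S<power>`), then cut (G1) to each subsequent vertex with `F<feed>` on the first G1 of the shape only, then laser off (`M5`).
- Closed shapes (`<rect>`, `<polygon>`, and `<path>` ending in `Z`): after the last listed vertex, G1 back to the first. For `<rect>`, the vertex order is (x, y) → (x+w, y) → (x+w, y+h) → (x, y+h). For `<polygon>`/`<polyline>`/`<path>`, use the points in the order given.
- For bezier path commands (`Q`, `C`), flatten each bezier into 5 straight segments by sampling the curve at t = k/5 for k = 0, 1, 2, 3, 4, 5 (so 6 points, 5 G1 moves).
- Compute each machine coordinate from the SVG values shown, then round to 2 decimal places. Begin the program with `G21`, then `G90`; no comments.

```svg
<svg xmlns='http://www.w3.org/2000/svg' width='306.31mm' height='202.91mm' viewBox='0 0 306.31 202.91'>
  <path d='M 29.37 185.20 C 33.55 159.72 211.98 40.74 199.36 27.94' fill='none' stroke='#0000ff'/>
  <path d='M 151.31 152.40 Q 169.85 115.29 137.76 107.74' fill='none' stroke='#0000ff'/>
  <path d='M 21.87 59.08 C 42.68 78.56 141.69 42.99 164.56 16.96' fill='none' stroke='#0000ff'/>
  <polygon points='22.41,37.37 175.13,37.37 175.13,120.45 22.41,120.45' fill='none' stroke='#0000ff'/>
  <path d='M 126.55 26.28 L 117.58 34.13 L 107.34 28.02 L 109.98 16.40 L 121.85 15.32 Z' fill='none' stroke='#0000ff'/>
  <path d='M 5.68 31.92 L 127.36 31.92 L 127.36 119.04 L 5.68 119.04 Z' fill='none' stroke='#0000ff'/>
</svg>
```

G21
G90
G00 X29.37 Y17.71
M4 S740
G1 X49.87 Y42.62 F924
G1 X94.65 Y80.39
G1 X146.18 Y121.42
G1 X186.93 Y156.15
G1 X199.36 Y174.97
M5
G00 X151.31 Y50.51
M4 S740
G1 X156.70 Y64.17 F924
G1 X158.04 Y75.47
G1 X155.33 Y84.40
G1 X148.57 Y90.97
G1 X137.76 Y95.17
M5
G00 X21.87 Y143.83
M4 S740
G1 X42.51 Y138.23 F924
G1 X74.50 Y142.74
G1 X110.45 Y154.27
G1 X142.94 Y169.70
G1 X164.56 Y185.95
M5
G00 X22.41 Y165.54
M4 S740
G1 X175.13 Y165.54 F924
G1 X175.13 Y82.46
G1 X22.41 Y82.46
G1 X22.41 Y165.54
M5
G00 X126.55 Y176.63
M4 S740
G1 X117.58 Y168.78 F924
G1 X107.34 Y174.89
G1 X109.98 Y186.51
G1 X121.85 Y187.59
G1 X126.55 Y176.63
M5
G00 X5.68 Y170.99
M4 S740
G1 X127.36 Y170.99 F924
G1 X127.36 Y83.87
G1 X5.68 Y83.87
G1 X5.68 Y170.99
M5

Since the viewBox matches the mm dimensions, user units are millimetres directly. The only transform is the Y-flip y_m = 202.91 − y_svg.

Shape 1 is a cubic bezier drawn with `<path>`. Its stroke #0000ff means cut at S740, F924. After flipping Y the toolpath is (29.37,17.71) → (49.87,42.62) → (94.65,80.39) → (146.18,121.42) → (186.93,156.15) → (199.36,174.97).

Shape 2 is a quadratic bezier drawn with `<path>`. Its stroke #0000ff means cut at S740, F924. After flipping Y the toolpath is (151.31,50.51) → (156.70,64.17) → (158.04,75.47) → (155.33,84.40) → (148.57,90.97) → (137.76,95.17).

Shape 3 is a cubic bezier drawn with `<path>`. Its stroke #0000ff means cut at S740, F924. After flipping Y the toolpath is (21.87,143.83) → (42.51,138.23) → (74.50,142.74) → (110.45,154.27) → (142.94,169.70) → (164.56,185.95).

Shape 4 is a rectangle drawn with `<polygon>`. Its stroke #0000ff means cut at S740, F924. After flipping Y the toolpath is (22.41,165.54) → (175.13,165.54) → (175.13,82.46) → (22.41,82.46) → (22.41,165.54), returning to the start.

Shape 5 is a regular polygon drawn with `<path>`. Its stroke #0000ff means cut at S740, F924. After flipping Y the toolpath is (126.55,176.63) → (117.58,168.78) → (107.34,174.89) → (109.98,186.51) → (121.85,187.59) → (126.55,176.63), returning to the start.

Shape 6 is a rectangle drawn with `<path>`. Its stroke #0000ff means cut at S740, F924. After flipping Y the toolpath is (5.68,170.99) → (127.36,170.99) → (127.36,83.87) → (5.68,83.87) → (5.68,170.99), returning to the start.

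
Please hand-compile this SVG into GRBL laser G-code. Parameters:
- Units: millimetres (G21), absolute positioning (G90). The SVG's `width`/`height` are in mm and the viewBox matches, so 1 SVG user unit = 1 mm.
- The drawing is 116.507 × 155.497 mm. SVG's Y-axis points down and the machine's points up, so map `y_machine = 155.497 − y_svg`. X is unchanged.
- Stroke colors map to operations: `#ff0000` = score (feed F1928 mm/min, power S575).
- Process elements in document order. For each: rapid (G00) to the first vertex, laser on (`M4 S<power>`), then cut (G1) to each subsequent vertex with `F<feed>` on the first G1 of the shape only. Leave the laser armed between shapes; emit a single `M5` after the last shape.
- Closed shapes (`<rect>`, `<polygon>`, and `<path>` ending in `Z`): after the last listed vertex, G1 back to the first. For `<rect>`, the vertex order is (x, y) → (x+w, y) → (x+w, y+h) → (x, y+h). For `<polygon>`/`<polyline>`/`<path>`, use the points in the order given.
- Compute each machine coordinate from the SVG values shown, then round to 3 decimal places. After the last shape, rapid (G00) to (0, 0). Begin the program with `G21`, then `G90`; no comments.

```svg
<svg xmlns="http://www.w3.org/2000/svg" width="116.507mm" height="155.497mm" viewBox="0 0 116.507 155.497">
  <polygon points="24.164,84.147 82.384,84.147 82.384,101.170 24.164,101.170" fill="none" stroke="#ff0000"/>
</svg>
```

G21
G90
G00 X24.164 Y71.350
M4 S575
G1 X82.384 Y71.350 F1928
G1 X82.384 Y54.327
G1 X24.164 Y54.327
G1 X24.164 Y71.350
M5
G00 X0.000 Y0.000

viewBox `0 0 116.507 155.497` with mm width/height → 1 unit = 1 mm. Flip: y_m = 155.497 − y_svg.

**Shape 1** — `<polygon>` rectangle, stroke `#ff0000` → score (S575, F1928). Machine vertices: (24.164,71.350) → (82.384,71.350) → (82.384,54.327) → (24.164,54.327) → (24.164,71.350). Closed: final G1 returns to the first vertex.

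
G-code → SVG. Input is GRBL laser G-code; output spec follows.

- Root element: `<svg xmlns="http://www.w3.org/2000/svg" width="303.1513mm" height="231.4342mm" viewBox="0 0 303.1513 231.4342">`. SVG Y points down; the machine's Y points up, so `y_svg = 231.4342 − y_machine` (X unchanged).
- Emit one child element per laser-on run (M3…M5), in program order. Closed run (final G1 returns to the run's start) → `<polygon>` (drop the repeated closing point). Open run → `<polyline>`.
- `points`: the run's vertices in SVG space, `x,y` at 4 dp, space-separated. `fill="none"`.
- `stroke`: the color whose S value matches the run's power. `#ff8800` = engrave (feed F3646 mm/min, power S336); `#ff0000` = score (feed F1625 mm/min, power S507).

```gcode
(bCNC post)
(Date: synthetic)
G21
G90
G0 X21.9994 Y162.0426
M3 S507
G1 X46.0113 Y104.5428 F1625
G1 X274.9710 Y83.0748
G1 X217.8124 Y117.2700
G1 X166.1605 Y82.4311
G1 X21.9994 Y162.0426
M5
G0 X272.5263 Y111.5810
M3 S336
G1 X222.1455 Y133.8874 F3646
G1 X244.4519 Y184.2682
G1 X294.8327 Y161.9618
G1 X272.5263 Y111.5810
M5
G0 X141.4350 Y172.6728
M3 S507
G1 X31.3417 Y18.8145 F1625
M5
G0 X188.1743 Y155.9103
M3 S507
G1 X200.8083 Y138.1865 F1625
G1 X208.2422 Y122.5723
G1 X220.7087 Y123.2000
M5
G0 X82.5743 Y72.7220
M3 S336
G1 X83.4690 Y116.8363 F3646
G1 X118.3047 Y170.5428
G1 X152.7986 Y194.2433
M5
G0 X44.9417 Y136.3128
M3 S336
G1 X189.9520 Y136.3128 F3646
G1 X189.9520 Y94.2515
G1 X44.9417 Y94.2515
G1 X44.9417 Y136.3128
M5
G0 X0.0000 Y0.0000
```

Each laser-on run becomes one SVG element. Flip Y back into SVG space with y_svg = 231.4342 − y_machine.

Run 1: S507 ⇒ score layer `#ff0000`. The run returns to its start, so emit a `<polygon>` with points (Y-flipped): 21.9994,69.3916 46.0113,126.8914 274.9710,148.3594 217.8124,114.1642 166.1605,149.0031.

Run 2: power S336 maps to stroke `#ff8800` (engrave). The run returns to its start, so emit a `<polygon>` with points (Y-flipped): 272.5263,119.8532 222.1455,97.5468 244.4519,47.1660 294.8327,69.4724.

Run 3: power S507 maps to stroke `#ff0000` (score). The run is open, so emit a `<polyline>` with points (Y-flipped): 141.4350,58.7614 31.3417,212.6197.

Run 4: S507 ⇒ score layer `#ff0000`. The run is open, so emit a `<polyline>` with points (Y-flipped): 188.1743,75.5239 200.8083,93.2477 208.2422,108.8619 220.7087,108.2342.

Run 5: S336 ⇒ engrave layer `#ff8800`. The run is open, so emit a `<polyline>` with points (Y-flipped): 82.5743,158.7122 83.4690,114.5979 118.3047,60.8914 152.7986,37.1909.

Run 6: the run's S336 means `#ff8800` (engrave). The run returns to its start, so emit a `<polygon>` with points (Y-flipped): 44.9417,95.1214 189.9520,95.1214 189.9520,137.1827 44.9417,137.1827.

<svg xmlns="http://www.w3.org/2000/svg" width="303.1513mm" height="231.4342mm" viewBox="0 0 303.1513 231.4342">
  <polygon points="21.9994,69.3916 46.0113,126.8914 274.9710,148.3594 217.8124,114.1642 166.1605,149.0031" fill="none" stroke="#ff0000"/>
  <polygon points="272.5263,119.8532 222.1455,97.5468 244.4519,47.1660 294.8327,69.4724" fill="none" stroke="#ff8800"/>
  <polyline points="141.4350,58.7614 31.3417,212.6197" fill="none" stroke="#ff0000"/>
  <polyline points="188.1743,75.5239 200.8083,93.2477 208.2422,108.8619 220.7087,108.2342" fill="none" stroke="#ff0000"/>
  <polyline points="82.5743,158.7122 83.4690,114.5979 118.3047,60.8914 152.7986,37.1909" fill="none" stroke="#ff8800"/>
  <polygon points="44.9417,95.1214 189.9520,95.1214 189.9520,137.1827 44.9417,137.1827" fill="none" stroke="#ff8800"/>
</svg>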